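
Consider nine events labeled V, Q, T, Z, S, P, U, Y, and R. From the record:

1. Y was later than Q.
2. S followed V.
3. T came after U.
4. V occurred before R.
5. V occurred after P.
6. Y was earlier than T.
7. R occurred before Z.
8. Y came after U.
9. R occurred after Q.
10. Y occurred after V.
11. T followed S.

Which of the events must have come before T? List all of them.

Directly stated before T: S, U, and Y.
P reaches T via P → V → S → T.
Q reaches T via Q → Y → T.
V reaches T via V → S → T.
No chain forces Z (or any of the others) ahead of T.

P, Q, S, U, V, Y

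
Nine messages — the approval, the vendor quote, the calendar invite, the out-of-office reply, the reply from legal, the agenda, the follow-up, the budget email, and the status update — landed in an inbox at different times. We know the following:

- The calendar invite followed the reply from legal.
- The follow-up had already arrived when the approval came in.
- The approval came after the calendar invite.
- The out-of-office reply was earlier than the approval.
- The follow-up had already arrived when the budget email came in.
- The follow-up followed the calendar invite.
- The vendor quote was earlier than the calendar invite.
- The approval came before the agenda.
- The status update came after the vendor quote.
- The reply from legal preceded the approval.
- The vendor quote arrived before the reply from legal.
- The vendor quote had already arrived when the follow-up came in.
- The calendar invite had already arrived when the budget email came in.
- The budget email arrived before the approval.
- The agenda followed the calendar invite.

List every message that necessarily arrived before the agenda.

the approval, the budget email, the calendar invite, the follow-up, the out-of-office reply, the reply from legal, the vendor quote

Directly stated before the agenda: the approval and the calendar invite.
The budget email reaches the agenda via the budget email → the approval → the agenda.
The follow-up reaches the agenda via the follow-up → the approval → the agenda.
The out-of-office reply reaches the agenda via the out-of-office reply → the approval → the agenda.
Likewise the reply from legal and the vendor quote each reach the agenda by chaining the stated constraints.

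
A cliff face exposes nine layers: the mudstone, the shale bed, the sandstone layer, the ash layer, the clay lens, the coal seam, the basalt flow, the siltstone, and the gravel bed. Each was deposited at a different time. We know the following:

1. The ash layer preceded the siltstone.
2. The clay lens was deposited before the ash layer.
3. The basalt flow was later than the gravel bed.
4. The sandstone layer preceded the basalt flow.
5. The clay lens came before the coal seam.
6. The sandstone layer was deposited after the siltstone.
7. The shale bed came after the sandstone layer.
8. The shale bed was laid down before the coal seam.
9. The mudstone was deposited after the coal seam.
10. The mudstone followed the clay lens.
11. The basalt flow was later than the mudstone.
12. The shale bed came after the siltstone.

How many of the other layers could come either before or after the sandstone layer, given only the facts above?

Forced before the sandstone layer: the ash layer, the clay lens, and the siltstone; forced after the sandstone layer: the basalt flow, the coal seam, the mudstone, and the shale bed.
That leaves the gravel bed with no forced order relative to the sandstone layer — 1.

1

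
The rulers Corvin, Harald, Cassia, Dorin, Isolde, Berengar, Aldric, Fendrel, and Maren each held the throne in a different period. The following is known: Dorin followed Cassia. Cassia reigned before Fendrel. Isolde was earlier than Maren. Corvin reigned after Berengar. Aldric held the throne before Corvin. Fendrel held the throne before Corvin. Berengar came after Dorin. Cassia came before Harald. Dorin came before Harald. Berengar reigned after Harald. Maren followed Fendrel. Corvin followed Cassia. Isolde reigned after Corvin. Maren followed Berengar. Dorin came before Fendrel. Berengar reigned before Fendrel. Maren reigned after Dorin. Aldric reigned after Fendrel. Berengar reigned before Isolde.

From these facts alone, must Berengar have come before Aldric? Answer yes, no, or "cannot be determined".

yes

Chain the constraints: Berengar → Fendrel → Aldric. Each link is directly stated, so Berengar comes before Aldric.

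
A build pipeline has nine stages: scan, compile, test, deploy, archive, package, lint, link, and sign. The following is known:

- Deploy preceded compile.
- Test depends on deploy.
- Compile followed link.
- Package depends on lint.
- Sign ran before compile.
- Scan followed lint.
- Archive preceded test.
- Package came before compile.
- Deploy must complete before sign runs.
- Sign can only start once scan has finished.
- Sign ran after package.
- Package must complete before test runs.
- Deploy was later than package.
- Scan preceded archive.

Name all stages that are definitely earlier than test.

archive, deploy, lint, package, scan

Directly stated before test: archive, deploy, and package.
Lint reaches test via lint → package → test.
Scan reaches test via scan → archive → test.
No chain forces sign (or any of the others) ahead of test.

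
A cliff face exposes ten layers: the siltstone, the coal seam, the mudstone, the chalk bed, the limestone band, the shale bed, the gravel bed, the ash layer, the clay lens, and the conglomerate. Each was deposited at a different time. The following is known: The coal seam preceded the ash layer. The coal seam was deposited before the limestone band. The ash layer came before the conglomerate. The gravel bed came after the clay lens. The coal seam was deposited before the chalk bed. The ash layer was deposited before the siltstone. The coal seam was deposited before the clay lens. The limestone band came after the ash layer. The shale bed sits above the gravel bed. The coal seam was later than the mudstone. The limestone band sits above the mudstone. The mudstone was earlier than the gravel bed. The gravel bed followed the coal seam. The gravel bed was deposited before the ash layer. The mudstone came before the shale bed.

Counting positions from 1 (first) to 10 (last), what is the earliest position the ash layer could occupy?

The clay lens, the coal seam, the gravel bed, and the mudstone must all come before the ash layer — 4 forced predecessors.
Nothing else is forced ahead of the ash layer, so its earliest slot is position 4 + 1 = 5.

5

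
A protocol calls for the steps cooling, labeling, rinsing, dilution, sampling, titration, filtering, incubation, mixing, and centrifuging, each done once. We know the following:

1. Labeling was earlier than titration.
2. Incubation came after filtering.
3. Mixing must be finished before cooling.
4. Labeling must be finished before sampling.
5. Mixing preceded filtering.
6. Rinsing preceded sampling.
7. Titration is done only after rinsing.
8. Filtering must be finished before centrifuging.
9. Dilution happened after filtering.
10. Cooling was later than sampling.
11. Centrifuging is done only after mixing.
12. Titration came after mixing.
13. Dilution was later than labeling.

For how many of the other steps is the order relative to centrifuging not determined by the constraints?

7

Forced before centrifuging: filtering and mixing.
That leaves cooling, dilution, incubation, labeling, rinsing, sampling, and titration with no forced order relative to centrifuging — 7.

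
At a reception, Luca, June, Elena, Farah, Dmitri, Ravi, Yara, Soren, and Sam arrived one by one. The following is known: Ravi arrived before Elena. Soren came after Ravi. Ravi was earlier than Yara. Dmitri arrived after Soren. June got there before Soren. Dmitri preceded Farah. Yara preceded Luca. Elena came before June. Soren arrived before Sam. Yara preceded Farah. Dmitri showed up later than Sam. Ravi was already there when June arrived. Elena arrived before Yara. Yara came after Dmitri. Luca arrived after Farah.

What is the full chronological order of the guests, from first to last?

The constraints fix every adjacent pair, so only one ordering works:
Ravi → Elena → June → Soren → Sam → Dmitri → Yara → Farah → Luca.

Ravi, Elena, June, Soren, Sam, Dmitri, Yara, Farah, Luca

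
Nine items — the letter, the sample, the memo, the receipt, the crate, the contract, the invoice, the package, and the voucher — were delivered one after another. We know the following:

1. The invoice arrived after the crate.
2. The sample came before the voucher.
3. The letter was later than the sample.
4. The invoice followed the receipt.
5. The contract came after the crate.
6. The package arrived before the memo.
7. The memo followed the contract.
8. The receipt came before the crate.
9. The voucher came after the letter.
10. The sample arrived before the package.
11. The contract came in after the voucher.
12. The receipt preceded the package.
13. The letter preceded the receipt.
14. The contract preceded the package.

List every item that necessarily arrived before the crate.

the letter, the receipt, the sample

Directly stated before the crate: the receipt.
The letter reaches the crate via the letter → the receipt → the crate.
The sample reaches the crate via the sample → the letter → the receipt → the crate.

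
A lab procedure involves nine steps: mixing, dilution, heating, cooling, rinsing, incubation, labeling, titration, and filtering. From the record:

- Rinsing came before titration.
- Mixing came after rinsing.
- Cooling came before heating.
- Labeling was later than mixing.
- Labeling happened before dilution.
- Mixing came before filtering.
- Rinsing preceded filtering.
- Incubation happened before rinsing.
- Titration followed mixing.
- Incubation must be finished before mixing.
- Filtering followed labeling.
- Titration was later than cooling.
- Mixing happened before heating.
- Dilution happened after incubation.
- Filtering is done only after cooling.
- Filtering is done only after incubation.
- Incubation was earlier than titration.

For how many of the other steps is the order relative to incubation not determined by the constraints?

1

Forced after incubation: dilution, filtering, heating, labeling, mixing, rinsing, and titration.
That leaves cooling with no forced order relative to incubation — 1.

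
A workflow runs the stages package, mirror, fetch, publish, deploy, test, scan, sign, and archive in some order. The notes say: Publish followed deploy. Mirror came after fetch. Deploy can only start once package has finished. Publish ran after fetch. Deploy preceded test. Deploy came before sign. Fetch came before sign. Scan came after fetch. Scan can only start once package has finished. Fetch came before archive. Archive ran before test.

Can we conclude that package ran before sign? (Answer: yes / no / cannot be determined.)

Chain the constraints: package → deploy → sign. Each link is directly stated, so package comes before sign.

yes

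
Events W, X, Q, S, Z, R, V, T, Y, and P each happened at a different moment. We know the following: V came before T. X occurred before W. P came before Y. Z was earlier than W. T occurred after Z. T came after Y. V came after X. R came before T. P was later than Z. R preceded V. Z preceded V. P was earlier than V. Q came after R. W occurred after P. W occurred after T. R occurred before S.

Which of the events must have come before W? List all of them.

P, R, T, V, X, Y, Z

Directly stated before W: P, T, X, and Z.
R reaches W via R → T → W.
V reaches W via V → T → W.
Y reaches W via Y → T → W.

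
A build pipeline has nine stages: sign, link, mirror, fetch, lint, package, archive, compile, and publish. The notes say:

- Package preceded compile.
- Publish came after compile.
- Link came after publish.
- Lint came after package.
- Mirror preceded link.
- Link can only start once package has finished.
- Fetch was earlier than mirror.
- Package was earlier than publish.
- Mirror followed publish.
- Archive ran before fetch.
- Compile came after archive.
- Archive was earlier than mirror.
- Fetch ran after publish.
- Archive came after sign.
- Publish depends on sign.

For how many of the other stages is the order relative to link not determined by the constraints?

1

Forced before link: archive, compile, fetch, mirror, package, publish, and sign.
That leaves lint with no forced order relative to link — 1.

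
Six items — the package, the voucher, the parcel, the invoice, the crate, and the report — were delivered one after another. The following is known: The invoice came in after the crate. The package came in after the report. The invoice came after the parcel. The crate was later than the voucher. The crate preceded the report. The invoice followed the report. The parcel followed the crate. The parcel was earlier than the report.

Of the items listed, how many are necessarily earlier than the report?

3

Directly stated before the report: the crate and the parcel.
The voucher reaches the report via the voucher → the crate → the report.
That's the crate, the parcel, and the voucher — 3 in all.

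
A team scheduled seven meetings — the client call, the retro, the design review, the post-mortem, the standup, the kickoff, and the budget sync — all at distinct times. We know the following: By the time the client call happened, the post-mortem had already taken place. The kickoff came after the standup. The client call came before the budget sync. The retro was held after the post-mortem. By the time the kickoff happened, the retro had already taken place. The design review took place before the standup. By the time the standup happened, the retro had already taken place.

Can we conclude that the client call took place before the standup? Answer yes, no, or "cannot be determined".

No chain of stated constraints runs from the client call to the standup, and none runs from the standup to the client call either.
So the relative order of the client call and the standup is not fixed by the given facts.

cannot be determined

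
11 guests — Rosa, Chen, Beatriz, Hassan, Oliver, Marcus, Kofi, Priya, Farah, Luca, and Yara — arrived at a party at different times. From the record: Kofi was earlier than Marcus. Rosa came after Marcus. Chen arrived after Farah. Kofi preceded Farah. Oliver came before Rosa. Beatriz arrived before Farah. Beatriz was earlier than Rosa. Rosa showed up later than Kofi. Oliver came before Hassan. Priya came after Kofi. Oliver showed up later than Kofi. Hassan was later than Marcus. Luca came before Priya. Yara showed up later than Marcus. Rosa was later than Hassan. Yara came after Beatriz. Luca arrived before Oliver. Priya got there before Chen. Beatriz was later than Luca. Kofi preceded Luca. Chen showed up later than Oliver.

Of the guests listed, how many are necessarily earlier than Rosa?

6

Directly stated before Rosa: Beatriz, Hassan, Kofi, Marcus, and Oliver.
Luca reaches Rosa via Luca → Beatriz → Rosa.
No chain forces Priya (or any of the others) ahead of Rosa.
That's Beatriz, Hassan, Kofi, Luca, Marcus, and Oliver — 6 in all.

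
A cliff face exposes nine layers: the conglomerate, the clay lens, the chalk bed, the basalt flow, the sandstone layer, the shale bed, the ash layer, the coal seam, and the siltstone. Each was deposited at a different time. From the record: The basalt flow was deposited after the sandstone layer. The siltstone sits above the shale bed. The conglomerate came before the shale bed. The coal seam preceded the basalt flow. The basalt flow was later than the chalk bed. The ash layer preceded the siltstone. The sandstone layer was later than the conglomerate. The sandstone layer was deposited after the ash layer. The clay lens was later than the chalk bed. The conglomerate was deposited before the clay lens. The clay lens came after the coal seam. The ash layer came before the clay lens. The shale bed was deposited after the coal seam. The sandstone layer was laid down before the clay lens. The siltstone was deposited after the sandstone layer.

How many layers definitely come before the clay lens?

Directly stated before the clay lens: the ash layer, the chalk bed, the coal seam, the conglomerate, and the sandstone layer.
No chain forces the siltstone (or any of the others) ahead of the clay lens.
That's the ash layer, the chalk bed, the coal seam, the conglomerate, and the sandstone layer — 5 in all.

5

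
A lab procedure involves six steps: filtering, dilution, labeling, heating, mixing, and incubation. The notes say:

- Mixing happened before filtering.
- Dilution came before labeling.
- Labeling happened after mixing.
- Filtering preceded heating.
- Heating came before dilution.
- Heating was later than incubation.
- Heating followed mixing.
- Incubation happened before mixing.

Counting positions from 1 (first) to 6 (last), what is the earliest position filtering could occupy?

3

Incubation and mixing must both come before filtering — 2 forced predecessors.
Nothing else is forced ahead of filtering, so its earliest slot is position 2 + 1 = 3.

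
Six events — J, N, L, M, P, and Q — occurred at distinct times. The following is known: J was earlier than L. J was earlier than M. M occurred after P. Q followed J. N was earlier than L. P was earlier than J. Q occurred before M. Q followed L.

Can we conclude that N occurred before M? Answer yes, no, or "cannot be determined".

Chain the constraints: N → L → Q → M. Each link is directly stated, so N comes before M.

yes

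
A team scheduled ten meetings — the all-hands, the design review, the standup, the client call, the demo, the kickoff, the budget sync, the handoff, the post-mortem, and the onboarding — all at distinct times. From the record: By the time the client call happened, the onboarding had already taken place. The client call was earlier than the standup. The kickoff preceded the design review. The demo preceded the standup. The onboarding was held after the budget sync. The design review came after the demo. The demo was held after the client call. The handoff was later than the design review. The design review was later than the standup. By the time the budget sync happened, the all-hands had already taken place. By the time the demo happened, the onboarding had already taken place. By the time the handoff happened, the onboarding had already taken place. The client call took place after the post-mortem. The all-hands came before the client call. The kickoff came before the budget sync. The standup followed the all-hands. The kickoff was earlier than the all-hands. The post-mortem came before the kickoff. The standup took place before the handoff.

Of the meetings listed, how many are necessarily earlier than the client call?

5

Directly stated before the client call: the all-hands, the onboarding, and the post-mortem.
The budget sync reaches the client call via the budget sync → the onboarding → the client call.
The kickoff reaches the client call via the kickoff → the all-hands → the client call.
That's the all-hands, the budget sync, the kickoff, the onboarding, and the post-mortem — 5 in all.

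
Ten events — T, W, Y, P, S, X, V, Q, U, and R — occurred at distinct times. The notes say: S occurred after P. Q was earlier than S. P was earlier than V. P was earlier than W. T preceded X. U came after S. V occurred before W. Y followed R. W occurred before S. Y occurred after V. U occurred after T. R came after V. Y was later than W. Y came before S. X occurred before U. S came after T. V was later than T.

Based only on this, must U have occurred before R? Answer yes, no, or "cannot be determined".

no

Tracing the constraints gives R → Y → S → U, so R must come before U.
That means U cannot be before R.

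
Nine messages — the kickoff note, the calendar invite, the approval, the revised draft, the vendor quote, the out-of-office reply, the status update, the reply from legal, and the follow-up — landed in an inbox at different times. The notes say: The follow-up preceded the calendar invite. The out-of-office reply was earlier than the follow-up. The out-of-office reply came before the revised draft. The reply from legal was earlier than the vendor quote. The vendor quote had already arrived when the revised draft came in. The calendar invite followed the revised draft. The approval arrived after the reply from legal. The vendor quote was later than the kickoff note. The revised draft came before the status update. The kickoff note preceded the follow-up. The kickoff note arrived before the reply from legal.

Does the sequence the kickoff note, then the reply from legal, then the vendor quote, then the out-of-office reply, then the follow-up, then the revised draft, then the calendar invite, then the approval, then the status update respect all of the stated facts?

yes

Check each stated constraint against the proposed order — e.g. the kickoff note is ahead of the follow-up; the reply from legal is ahead of the approval. Every pair is in the required order; nothing is violated.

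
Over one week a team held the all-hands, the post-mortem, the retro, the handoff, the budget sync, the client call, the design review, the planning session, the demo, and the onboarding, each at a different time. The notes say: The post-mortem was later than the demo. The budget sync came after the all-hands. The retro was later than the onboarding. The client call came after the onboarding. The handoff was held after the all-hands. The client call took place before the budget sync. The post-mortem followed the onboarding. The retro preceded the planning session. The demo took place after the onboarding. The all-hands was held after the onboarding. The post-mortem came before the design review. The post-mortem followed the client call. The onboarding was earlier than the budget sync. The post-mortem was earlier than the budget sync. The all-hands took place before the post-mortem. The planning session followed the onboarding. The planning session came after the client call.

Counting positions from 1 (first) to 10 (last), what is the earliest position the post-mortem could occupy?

5

The all-hands, the client call, the demo, and the onboarding must all come before the post-mortem — 4 forced predecessors.
Nothing else is forced ahead of the post-mortem, so its earliest slot is position 4 + 1 = 5.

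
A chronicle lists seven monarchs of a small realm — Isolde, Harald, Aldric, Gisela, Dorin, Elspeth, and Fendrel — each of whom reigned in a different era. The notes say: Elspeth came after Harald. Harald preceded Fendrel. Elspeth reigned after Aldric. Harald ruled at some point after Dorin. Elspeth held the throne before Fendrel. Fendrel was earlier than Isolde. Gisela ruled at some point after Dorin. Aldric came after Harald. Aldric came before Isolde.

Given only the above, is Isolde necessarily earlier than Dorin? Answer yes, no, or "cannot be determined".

Tracing the constraints gives Dorin → Harald → Fendrel → Isolde, so Dorin must come before Isolde.
That means Isolde cannot be before Dorin.

no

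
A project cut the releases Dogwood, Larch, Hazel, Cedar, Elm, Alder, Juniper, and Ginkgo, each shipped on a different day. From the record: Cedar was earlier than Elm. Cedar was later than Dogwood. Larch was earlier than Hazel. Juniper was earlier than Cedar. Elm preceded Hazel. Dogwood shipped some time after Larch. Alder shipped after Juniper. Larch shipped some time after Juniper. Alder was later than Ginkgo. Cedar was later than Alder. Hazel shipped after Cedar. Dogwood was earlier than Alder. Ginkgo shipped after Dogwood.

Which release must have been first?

Juniper has a chain of constraints placing it before every other release, so Juniper must be first.

Juniper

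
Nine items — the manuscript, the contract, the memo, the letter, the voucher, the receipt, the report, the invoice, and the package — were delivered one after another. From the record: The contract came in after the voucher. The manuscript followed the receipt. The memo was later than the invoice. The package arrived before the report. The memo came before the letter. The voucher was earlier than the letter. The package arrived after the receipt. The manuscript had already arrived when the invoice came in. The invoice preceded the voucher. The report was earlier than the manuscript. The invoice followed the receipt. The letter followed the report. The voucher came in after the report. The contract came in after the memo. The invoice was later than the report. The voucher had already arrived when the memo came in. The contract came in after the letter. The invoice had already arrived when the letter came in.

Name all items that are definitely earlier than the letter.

Directly stated before the letter: the invoice, the memo, the report, and the voucher.
The manuscript reaches the letter via the manuscript → the invoice → the letter.
The package reaches the letter via the package → the report → the letter.
The receipt reaches the letter via the receipt → the invoice → the letter.

the invoice, the manuscript, the memo, the package, the receipt, the report, the voucher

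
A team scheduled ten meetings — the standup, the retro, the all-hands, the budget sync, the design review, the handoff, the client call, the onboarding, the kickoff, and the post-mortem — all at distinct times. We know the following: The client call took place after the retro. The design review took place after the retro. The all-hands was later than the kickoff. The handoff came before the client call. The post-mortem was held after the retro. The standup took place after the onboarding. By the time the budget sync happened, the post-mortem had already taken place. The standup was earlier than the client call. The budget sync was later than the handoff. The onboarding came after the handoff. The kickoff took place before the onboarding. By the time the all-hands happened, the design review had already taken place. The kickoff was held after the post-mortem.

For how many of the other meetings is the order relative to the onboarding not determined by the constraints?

Forced before the onboarding: the handoff, the kickoff, the post-mortem, and the retro; forced after the onboarding: the client call and the standup.
That leaves the all-hands, the budget sync, and the design review with no forced order relative to the onboarding — 3.

3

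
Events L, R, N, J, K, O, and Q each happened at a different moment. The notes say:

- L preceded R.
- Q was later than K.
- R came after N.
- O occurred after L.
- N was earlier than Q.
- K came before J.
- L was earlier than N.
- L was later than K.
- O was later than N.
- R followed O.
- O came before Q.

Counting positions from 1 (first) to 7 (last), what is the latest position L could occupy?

3

L must come before N, O, Q, and R — 4 events forced after it.
Everything else can be placed before L in some valid order, so L can sit as late as position 7 − 4 = 3.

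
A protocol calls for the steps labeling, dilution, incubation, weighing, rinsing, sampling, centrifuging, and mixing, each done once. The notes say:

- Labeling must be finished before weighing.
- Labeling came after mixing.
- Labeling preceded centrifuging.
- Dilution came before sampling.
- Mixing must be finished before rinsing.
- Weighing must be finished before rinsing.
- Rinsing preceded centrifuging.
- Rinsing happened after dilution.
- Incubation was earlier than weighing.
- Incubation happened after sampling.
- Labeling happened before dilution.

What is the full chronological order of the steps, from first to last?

The constraints fix every adjacent pair, so only one ordering works:
mixing → labeling → dilution → sampling → incubation → weighing → rinsing → centrifuging.

mixing, labeling, dilution, sampling, incubation, weighing, rinsing, centrifuging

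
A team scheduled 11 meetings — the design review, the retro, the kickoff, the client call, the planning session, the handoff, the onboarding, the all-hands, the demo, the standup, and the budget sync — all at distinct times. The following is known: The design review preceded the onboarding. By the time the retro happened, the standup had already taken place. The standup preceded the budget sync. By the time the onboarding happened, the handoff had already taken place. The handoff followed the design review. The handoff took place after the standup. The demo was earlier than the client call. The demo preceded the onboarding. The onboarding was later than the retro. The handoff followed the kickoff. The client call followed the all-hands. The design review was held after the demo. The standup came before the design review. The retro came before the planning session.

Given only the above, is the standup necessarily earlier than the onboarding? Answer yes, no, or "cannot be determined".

yes

Chain the constraints: the standup → the design review → the onboarding. Each link is directly stated, so the standup comes before the onboarding.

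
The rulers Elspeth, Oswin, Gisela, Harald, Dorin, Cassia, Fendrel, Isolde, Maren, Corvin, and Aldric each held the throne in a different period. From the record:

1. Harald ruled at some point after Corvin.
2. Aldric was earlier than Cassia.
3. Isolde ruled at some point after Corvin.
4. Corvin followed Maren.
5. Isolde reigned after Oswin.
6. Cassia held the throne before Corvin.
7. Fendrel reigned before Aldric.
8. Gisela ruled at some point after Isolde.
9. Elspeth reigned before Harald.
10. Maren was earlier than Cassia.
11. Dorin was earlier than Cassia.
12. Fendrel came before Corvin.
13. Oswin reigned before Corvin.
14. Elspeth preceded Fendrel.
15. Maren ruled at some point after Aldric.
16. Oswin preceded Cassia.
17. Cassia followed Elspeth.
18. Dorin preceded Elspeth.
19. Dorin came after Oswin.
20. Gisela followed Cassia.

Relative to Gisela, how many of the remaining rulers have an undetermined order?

1

Forced before Gisela: Aldric, Cassia, Corvin, Dorin, Elspeth, Fendrel, Isolde, Maren, and Oswin.
That leaves Harald with no forced order relative to Gisela — 1.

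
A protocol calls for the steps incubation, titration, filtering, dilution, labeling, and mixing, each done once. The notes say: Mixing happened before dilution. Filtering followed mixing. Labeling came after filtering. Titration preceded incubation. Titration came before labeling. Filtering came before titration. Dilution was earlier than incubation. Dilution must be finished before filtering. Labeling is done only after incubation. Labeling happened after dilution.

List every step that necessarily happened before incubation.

dilution, filtering, mixing, titration

Directly stated before incubation: dilution and titration.
Filtering reaches incubation via filtering → titration → incubation.
Mixing reaches incubation via mixing → dilution → incubation.
No chain forces labeling ahead of incubation.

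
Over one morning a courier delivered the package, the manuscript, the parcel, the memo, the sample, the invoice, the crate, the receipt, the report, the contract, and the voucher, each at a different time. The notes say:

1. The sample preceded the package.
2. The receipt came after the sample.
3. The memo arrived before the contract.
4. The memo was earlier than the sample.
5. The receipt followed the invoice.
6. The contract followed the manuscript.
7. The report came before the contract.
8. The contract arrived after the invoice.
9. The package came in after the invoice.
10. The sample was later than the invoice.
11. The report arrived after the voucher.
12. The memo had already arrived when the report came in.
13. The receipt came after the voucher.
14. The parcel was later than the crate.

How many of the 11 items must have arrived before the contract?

Directly stated before the contract: the invoice, the manuscript, the memo, and the report.
The voucher reaches the contract via the voucher → the report → the contract.
No chain forces the receipt (or any of the others) ahead of the contract.
That's the invoice, the manuscript, the memo, the report, and the voucher — 5 in all.

5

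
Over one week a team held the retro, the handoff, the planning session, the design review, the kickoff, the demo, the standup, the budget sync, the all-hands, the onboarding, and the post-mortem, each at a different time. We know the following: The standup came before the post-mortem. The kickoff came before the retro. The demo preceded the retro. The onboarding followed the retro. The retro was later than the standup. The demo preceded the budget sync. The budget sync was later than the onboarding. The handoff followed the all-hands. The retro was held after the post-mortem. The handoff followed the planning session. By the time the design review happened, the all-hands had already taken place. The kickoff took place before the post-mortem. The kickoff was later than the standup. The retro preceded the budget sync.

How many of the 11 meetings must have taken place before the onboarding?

Directly stated before the onboarding: the retro.
The demo reaches the onboarding via the demo → the retro → the onboarding.
The kickoff reaches the onboarding via the kickoff → the retro → the onboarding.
The post-mortem reaches the onboarding via the post-mortem → the retro → the onboarding.
Likewise the standup reaches the onboarding by chaining the stated constraints.
No chain forces the handoff (or any of the others) ahead of the onboarding.
That's the demo, the kickoff, the post-mortem, the retro, and the standup — 5 in all.

5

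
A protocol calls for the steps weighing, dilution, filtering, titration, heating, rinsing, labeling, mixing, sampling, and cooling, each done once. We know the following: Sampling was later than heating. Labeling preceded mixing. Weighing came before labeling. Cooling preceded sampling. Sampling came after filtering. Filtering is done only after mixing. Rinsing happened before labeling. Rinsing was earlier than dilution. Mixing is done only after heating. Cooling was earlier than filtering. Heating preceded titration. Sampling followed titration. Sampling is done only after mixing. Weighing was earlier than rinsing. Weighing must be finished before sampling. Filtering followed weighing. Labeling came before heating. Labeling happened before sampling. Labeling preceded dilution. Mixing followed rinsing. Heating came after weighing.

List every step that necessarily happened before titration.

heating, labeling, rinsing, weighing

Directly stated before titration: heating.
Labeling reaches titration via labeling → heating → titration.
Rinsing reaches titration via rinsing → labeling → heating → titration.
Weighing reaches titration via weighing → heating → titration.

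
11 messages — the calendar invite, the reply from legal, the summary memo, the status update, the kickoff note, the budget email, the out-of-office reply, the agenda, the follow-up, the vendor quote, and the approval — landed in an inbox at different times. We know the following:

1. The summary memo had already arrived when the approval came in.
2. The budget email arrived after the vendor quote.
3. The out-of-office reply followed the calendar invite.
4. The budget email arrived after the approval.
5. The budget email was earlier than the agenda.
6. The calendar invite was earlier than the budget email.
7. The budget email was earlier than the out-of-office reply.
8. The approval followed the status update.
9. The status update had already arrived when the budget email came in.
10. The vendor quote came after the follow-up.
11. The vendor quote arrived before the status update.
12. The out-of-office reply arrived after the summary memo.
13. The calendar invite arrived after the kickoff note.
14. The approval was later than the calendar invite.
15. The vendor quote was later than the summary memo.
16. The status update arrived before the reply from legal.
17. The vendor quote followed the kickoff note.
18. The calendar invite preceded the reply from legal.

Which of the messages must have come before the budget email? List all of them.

the approval, the calendar invite, the follow-up, the kickoff note, the status update, the summary memo, the vendor quote

Directly stated before the budget email: the approval, the calendar invite, the status update, and the vendor quote.
The follow-up reaches the budget email via the follow-up → the vendor quote → the budget email.
The kickoff note reaches the budget email via the kickoff note → the vendor quote → the budget email.
The summary memo reaches the budget email via the summary memo → the vendor quote → the budget email.
No chain forces the out-of-office reply (or any of the others) ahead of the budget email.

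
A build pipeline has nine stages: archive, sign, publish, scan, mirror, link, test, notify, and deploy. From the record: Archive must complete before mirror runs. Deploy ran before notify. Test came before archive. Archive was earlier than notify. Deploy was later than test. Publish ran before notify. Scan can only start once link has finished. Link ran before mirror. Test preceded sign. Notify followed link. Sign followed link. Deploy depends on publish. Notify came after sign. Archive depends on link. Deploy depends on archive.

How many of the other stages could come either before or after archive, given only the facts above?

Forced before archive: link and test; forced after archive: deploy, mirror, and notify.
That leaves publish, scan, and sign with no forced order relative to archive — 3.

3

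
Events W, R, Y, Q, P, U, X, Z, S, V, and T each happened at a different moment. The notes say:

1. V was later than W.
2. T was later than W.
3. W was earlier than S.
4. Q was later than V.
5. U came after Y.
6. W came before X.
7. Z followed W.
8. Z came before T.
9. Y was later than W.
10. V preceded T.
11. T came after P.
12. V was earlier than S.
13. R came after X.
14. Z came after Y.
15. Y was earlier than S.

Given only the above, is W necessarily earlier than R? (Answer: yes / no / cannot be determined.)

Chain the constraints: W → X → R. Each link is directly stated, so W comes before R.

yes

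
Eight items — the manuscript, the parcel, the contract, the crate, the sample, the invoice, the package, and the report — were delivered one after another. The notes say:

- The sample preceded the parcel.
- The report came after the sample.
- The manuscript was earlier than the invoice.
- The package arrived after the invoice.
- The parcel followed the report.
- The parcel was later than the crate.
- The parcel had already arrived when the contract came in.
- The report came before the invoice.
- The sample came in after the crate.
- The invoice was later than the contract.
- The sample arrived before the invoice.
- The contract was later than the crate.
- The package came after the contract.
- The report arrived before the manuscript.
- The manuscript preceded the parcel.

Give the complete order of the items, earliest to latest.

The constraints fix every adjacent pair, so only one ordering works:
the crate → the sample → the report → the manuscript → the parcel → the contract → the invoice → the package.

the crate, the sample, the report, the manuscript, the parcel, the contract, the invoice, the package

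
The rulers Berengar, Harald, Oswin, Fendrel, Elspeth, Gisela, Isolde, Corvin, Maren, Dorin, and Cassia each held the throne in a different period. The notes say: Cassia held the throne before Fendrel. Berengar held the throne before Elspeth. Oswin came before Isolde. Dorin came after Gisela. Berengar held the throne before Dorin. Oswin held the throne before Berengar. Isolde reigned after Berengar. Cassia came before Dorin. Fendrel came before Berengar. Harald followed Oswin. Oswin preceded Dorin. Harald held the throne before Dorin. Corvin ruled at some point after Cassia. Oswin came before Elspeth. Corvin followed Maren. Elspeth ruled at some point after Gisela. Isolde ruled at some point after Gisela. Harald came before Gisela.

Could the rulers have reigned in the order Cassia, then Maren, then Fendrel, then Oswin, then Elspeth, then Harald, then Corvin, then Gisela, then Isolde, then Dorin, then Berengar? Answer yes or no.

no

The constraints require Berengar before Dorin, but in the proposed sequence Dorin appears ahead of Berengar. That one violation is enough.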